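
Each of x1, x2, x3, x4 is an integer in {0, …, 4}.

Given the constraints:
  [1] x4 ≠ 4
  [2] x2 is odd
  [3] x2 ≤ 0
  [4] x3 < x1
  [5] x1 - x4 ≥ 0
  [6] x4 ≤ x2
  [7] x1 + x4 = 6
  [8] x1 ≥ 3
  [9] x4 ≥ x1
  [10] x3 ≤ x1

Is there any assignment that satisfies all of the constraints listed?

From constraints 8 and 9: x4 ≥ x1 and x1 ≥ 3, so x4 ≥ 3. From constraints 3 and 6: x4 ≤ x2 and x2 ≤ 0, so x4 ≤ 0. But 0 < 3, so no value of x4 works.

Unsatisfiable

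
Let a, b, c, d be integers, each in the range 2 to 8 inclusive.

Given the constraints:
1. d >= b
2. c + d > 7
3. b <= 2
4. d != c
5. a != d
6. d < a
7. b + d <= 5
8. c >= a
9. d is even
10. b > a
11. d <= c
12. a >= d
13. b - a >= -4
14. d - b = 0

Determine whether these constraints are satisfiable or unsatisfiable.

Constraints 1, 6, and 10 give a < b, b ≤ d, d < a. Chaining: a < b ≤ d < a, which forces a < a — impossible.

Unsatisfiable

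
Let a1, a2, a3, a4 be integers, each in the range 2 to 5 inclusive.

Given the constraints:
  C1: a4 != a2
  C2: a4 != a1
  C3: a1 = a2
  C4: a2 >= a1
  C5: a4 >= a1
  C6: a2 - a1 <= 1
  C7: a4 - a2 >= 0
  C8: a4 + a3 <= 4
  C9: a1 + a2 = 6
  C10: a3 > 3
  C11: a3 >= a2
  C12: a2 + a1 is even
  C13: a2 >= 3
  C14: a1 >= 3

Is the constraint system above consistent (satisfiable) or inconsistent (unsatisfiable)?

From constraints 5 and 14: a4 ≥ a1 ≥ 3. From constraints 11 and 13: a3 ≥ a2 ≥ 3. Hence a4 + a3 ≥ 6. But constraint 8 requires a4 + a3 ≤ 4, and 4 < 6. Contradiction.

Unsatisfiable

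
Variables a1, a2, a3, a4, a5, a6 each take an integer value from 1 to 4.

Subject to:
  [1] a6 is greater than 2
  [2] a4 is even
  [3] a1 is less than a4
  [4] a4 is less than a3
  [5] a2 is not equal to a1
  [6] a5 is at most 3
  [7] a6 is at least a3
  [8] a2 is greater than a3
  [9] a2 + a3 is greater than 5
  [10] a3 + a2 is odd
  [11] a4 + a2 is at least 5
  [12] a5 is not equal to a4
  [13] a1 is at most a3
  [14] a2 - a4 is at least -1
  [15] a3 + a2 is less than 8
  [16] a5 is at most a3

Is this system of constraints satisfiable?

Satisfiable

Setting (a1, a2, a3, a4, a5, a6) = (1, 4, 3, 2, 3, 4) satisfies everything: constraint 9: a2 + a3 = 7; constraint 11: a4 + a2 = 6; constraint 14: a2 - a4 = 2, and the others follow.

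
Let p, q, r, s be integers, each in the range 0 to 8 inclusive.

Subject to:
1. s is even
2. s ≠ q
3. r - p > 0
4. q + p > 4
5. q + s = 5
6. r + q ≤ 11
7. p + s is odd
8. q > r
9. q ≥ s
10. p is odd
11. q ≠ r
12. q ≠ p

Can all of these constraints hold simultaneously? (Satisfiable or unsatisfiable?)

One satisfying assignment is p = 1, q = 5, r = 3, s = 0.
For the less obvious constraints — constraint 3: r - p = 2; constraint 4: q + p = 6; constraint 5: q + s = 5 — and the others hold by inspection.

Satisfiable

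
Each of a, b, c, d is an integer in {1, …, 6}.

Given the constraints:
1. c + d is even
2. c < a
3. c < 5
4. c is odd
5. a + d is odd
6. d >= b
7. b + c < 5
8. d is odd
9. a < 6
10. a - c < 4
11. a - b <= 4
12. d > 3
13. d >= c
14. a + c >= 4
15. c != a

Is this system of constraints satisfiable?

Try a = 4, b = 3, c = 1, d = 5.
Check constraint 7: b + c = 4; constraint 10: a - c = 3; constraint 11: a - b = 1. The remaining constraints are straightforward to verify.

Satisfiable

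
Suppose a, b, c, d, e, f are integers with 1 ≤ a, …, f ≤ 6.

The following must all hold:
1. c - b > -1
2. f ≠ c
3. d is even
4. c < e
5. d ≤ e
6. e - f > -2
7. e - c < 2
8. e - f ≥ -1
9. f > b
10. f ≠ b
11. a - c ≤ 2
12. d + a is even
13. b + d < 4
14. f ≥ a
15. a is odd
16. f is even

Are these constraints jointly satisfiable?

Unsatisfiable

Constraint 3 makes d even and constraint 15 makes a odd, so d + a must be odd. Constraint 12 says d + a is even — contradiction.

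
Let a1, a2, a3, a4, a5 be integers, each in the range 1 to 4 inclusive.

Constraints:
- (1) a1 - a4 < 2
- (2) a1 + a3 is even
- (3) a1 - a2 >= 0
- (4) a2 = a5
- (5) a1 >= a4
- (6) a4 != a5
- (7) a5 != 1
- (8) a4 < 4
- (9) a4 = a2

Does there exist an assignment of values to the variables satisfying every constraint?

From constraints 4 and 9, a4 = a2 = a5, so a4 = a5. But constraint 6 says a4 ≠ a5. Contradiction.

Unsatisfiable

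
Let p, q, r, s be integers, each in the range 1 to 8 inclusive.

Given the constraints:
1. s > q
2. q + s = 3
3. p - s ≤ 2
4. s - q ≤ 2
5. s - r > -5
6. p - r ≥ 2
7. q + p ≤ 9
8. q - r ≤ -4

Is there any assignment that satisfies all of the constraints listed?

Constraints 3, 4, 6, and 8 give p − r ≥ 2, r − q ≥ 4, q − s ≥ -2, s − p ≥ -2.
Adding all 4 inequalities: the left sides telescope to 0, and the right sides sum to 2 + 4 + (-2) + (-2) = 2. So 0 ≥ 2, which is false.

Unsatisfiable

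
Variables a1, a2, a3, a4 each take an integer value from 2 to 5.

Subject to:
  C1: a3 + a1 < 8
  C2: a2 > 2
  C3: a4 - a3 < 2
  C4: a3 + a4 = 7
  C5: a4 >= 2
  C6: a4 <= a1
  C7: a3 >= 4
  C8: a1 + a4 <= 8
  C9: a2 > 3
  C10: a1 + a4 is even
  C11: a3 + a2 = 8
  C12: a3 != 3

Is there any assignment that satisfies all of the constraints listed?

One satisfying assignment is a1 = 3, a2 = 4, a3 = 4, a4 = 3.
For the less obvious constraints — constraint 1: a3 + a1 = 7; constraint 3: a4 - a3 = -1; constraint 4: a3 + a4 = 7 — and the others hold by inspection.

Satisfiable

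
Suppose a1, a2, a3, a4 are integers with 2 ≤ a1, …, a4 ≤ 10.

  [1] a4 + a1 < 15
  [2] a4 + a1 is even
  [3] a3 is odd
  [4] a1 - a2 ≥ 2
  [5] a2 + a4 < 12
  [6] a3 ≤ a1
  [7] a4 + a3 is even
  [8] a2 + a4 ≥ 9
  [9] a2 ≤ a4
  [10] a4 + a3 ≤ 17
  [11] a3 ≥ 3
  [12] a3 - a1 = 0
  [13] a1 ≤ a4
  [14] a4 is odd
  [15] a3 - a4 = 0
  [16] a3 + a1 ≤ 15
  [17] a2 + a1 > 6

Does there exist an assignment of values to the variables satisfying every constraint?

One satisfying assignment is a1 = 7, a2 = 2, a3 = 7, a4 = 7.
For the less obvious constraints — constraint 1: a4 + a1 = 14; constraint 4: a1 - a2 = 5 — and the others hold by inspection.

Satisfiable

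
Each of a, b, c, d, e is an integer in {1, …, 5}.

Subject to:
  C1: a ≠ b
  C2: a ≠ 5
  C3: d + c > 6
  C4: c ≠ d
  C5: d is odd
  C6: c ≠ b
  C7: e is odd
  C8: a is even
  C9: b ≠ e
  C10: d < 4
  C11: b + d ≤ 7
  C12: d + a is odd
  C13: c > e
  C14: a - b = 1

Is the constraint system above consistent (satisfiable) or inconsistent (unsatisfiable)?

The assignment a = 4, b = 3, c = 5, d = 3, e = 1 works:
  constraint 3 holds since d + c = 8.
  constraint 11 holds since b + d = 6.
  constraint 14 holds since a - b = 1.
The rest check out directly.

Satisfiable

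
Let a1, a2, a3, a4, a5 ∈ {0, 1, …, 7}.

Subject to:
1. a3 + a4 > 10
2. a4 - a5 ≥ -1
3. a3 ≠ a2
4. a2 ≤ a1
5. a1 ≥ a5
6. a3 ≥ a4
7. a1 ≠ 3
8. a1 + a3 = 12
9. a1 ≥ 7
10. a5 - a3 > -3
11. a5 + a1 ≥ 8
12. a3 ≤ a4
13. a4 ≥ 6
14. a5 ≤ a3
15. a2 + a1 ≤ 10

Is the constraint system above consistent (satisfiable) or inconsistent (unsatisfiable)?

Unsatisfiable

From constraint 9: a1 ≥ 7. From constraints 6 and 13: a3 ≥ a4 ≥ 6. Hence a1 + a3 ≥ 13. But constraint 8 requires a1 + a3 = 12, and 12 < 13. Contradiction.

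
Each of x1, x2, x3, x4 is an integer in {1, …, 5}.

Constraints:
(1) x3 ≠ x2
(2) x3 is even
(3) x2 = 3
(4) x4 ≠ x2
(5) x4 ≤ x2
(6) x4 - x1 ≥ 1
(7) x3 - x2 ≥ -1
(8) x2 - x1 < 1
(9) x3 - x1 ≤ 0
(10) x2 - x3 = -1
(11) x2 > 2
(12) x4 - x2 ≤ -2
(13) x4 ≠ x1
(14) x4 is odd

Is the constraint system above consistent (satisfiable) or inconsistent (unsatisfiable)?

Unsatisfiable

Constraints 6, 7, 9, and 12 give x1 − x3 ≥ 0, x3 − x2 ≥ -1, x2 − x4 ≥ 2, x4 − x1 ≥ 1.
Adding all 4 inequalities: the left sides telescope to 0, and the right sides sum to 0 + (-1) + 2 + 1 = 2. So 0 ≥ 2, which is false.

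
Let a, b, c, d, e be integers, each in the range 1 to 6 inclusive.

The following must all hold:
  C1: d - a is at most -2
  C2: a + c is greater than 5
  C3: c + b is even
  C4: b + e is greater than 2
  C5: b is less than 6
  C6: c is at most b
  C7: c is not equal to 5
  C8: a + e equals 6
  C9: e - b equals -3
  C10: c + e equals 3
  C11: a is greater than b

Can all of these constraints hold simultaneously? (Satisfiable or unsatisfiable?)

Satisfiable

Setting (a, b, c, d, e) = (5, 4, 2, 2, 1) satisfies everything: constraint 1: d - a = -3; constraint 2: a + c = 7, and the others follow.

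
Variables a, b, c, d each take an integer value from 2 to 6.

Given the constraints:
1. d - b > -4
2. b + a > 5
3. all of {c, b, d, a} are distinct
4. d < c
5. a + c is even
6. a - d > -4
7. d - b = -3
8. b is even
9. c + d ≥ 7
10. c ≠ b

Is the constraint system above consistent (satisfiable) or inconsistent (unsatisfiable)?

Take a = 2, b = 6, c = 4, d = 3. Then constraint 1: d - b = -3; constraint 2: b + a = 8; constraint 6: a - d = -1, and every other listed constraint is also met.

Satisfiable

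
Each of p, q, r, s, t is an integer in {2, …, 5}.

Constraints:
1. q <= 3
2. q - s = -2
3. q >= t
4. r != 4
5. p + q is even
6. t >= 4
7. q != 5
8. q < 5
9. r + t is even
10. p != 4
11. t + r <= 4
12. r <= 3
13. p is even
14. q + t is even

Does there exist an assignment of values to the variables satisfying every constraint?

Unsatisfiable

From constraints 3 and 6: q ≥ t and t ≥ 4, so q ≥ 4. From constraint 1: q ≤ 3. But 3 < 4, so no value of q works.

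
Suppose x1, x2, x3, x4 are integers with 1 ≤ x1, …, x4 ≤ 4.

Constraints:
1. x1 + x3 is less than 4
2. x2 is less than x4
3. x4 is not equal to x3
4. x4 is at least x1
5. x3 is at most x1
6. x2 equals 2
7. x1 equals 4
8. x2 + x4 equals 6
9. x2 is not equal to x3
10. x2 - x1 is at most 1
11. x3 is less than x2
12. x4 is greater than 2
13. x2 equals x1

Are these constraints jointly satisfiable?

Unsatisfiable

Constraint 6 fixes x2 = 2 and constraint 7 fixes x1 = 4, but constraint 13 requires x2 = x1. Since 2 ≠ 4, contradiction.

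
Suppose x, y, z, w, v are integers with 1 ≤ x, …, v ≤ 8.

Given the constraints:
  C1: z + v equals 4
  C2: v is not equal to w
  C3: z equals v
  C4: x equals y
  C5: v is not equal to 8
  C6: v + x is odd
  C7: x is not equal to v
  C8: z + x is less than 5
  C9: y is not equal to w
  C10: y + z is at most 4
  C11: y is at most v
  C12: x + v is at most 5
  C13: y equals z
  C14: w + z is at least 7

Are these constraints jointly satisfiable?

From constraints 3, 4, and 13, x = y = z = v, so x = v. But constraint 7 says x ≠ v. Contradiction.

Unsatisfiable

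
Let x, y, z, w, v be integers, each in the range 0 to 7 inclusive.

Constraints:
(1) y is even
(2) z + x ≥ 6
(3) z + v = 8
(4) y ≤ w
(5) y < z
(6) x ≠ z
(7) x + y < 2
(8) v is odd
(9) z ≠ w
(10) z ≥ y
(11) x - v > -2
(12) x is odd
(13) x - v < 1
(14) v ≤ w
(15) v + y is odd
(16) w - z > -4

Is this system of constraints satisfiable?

Take x = 1, y = 0, z = 7, w = 6, v = 1. Then constraint 2: z + x = 8; constraint 3: z + v = 8, and every other listed constraint is also met.

Satisfiable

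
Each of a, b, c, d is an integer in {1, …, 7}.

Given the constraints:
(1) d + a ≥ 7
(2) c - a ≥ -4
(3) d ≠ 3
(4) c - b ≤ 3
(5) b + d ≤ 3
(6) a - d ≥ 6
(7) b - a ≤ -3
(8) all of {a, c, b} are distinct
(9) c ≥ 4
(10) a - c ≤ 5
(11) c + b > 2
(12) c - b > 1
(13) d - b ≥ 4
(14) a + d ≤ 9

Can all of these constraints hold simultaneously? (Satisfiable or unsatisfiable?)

Unsatisfiable

Constraints 4, 6, 10, and 13 give d − b ≥ 4, b − c ≥ -3, c − a ≥ -5, a − d ≥ 6.
Adding all 4 inequalities: the left sides telescope to 0, and the right sides sum to 4 + (-3) + (-5) + 6 = 2. So 0 ≥ 2, which is false.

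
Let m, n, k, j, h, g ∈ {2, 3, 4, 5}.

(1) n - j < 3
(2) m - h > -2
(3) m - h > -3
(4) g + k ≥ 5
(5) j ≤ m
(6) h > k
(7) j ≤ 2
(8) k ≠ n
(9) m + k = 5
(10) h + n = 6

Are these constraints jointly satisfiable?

Satisfiable

Try m = 3, n = 3, k = 2, j = 2, h = 3, g = 4.
Check constraint 1: n - j = 1; constraint 2: m - h = 0. The remaining constraints are straightforward to verify.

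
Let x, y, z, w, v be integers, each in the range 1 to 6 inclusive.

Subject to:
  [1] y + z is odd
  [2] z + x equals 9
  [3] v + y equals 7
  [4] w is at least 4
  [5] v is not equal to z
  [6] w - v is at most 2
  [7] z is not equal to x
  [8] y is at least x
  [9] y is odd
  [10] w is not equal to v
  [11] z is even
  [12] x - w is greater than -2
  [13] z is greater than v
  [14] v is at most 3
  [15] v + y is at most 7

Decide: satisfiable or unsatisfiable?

Satisfiable

One satisfying assignment is x = 3, y = 5, z = 6, w = 4, v = 2.
For the less obvious constraints — constraint 2: z + x = 9; constraint 3: v + y = 7 — and the others hold by inspection.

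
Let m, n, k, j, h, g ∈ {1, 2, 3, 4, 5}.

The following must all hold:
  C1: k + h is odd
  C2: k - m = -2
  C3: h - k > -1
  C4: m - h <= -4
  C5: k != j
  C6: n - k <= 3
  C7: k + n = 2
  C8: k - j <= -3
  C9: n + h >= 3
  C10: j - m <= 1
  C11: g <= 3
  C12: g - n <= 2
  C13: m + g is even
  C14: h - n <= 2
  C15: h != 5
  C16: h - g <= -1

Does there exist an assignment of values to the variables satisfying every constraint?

Constraints 4, 6, 8, 10, 12, and 16 give m − j ≥ -1, j − k ≥ 3, k − n ≥ -3, n − g ≥ -2, g − h ≥ 1, h − m ≥ 4.
Adding all 6 inequalities: the left sides telescope to 0, and the right sides sum to (-1) + 3 + (-3) + (-2) + 1 + 4 = 2. So 0 ≥ 2, which is false.

Unsatisfiable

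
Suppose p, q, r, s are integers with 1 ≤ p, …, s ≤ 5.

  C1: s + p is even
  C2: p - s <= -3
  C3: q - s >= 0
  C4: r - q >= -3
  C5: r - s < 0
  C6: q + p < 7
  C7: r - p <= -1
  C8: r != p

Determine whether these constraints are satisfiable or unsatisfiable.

Constraints 2, 3, 4, and 7 give r − q ≥ -3, q − s ≥ 0, s − p ≥ 3, p − r ≥ 1.
Adding all 4 inequalities: the left sides telescope to 0, and the right sides sum to (-3) + 0 + 3 + 1 = 1. So 0 ≥ 1, which is false.

Unsatisfiable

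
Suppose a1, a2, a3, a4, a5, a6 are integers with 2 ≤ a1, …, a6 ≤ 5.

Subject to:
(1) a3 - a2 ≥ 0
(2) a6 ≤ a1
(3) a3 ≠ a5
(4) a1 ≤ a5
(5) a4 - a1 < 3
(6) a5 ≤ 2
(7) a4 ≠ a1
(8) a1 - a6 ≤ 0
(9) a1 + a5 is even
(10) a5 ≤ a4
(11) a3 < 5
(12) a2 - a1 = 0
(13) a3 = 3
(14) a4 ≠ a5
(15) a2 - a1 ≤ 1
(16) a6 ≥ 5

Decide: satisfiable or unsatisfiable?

Unsatisfiable

From constraints 2 and 16: a1 ≥ a6 and a6 ≥ 5, so a1 ≥ 5. From constraints 4 and 6: a1 ≤ a5 and a5 ≤ 2, so a1 ≤ 2. But 2 < 5, so no value of a1 works.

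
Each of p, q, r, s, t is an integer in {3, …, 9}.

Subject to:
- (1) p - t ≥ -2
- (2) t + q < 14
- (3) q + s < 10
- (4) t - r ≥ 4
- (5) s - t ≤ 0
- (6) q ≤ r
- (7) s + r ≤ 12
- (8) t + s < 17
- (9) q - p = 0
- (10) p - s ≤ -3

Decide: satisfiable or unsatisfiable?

Constraints 1, 5, and 10 give s − p ≥ 3, p − t ≥ -2, t − s ≥ 0.
Adding all 3 inequalities: the left sides telescope to 0, and the right sides sum to 3 + (-2) + 0 = 1. So 0 ≥ 1, which is false.

Unsatisfiable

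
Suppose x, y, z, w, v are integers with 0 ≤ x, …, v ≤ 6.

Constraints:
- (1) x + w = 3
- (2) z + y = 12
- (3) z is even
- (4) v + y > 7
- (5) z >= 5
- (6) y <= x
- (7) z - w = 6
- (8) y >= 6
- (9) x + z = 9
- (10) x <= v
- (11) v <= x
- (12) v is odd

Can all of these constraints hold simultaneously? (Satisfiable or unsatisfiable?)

From constraints 6 and 8: x ≥ y ≥ 6. From constraint 5: z ≥ 5. Hence x + z ≥ 11. But constraint 9 requires x + z = 9, and 9 < 11. Contradiction.

Unsatisfiable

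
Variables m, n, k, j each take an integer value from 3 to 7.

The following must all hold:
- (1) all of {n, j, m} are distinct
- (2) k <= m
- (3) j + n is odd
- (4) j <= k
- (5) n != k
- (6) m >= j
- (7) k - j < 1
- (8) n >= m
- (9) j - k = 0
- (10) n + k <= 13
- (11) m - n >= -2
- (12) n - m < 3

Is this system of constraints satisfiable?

One satisfying assignment is m = 6, n = 7, k = 4, j = 4.
For the less obvious constraints — constraint 7: k - j = 0; constraint 9: j - k = 0 — and the others hold by inspection.

Satisfiable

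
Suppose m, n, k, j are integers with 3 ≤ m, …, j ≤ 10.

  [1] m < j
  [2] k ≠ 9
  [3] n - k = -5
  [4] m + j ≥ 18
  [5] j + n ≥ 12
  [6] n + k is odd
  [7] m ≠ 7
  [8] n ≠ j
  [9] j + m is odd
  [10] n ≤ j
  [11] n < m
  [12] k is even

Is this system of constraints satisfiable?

The assignment m = 9, n = 5, k = 10, j = 10 works:
  constraint 3 holds since n - k = -5.
  constraint 4 holds since m + j = 19.
  constraint 5 holds since j + n = 15.
The rest check out directly.

Satisfiable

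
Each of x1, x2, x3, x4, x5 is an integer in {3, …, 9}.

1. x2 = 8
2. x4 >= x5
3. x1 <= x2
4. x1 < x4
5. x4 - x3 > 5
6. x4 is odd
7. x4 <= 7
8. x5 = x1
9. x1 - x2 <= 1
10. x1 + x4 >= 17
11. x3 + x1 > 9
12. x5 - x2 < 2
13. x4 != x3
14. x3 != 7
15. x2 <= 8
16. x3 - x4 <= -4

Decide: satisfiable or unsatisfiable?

From constraints 3 and 15: x1 ≤ x2 ≤ 8. From constraint 7: x4 ≤ 7. Hence x1 + x4 ≤ 15. But constraint 10 requires x1 + x4 ≥ 17, and 17 > 15. Contradiction.

Unsatisfiable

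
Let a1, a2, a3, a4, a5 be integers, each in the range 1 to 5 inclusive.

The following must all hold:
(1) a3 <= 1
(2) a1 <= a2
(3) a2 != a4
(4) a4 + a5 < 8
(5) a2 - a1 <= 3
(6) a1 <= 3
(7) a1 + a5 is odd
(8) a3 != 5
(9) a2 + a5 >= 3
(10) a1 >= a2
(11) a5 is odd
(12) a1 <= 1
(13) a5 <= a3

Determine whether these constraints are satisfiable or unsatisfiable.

From constraints 10 and 12: a2 ≤ a1 ≤ 1. From constraints 1 and 13: a5 ≤ a3 ≤ 1. Hence a2 + a5 ≤ 2. But constraint 9 requires a2 + a5 ≥ 3, and 3 > 2. Contradiction.

Unsatisfiable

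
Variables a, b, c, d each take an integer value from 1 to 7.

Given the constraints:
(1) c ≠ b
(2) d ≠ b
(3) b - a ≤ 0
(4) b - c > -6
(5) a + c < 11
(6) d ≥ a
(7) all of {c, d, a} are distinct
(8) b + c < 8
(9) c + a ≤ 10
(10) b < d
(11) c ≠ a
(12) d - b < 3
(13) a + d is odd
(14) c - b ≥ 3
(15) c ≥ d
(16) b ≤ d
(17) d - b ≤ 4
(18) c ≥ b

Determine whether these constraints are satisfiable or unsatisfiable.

Satisfiable

One satisfying assignment is a = 2, b = 1, c = 6, d = 3.
For the less obvious constraints — constraint 3: b - a = -1; constraint 4: b - c = -5; constraint 5: a + c = 8 — and the others hold by inspection.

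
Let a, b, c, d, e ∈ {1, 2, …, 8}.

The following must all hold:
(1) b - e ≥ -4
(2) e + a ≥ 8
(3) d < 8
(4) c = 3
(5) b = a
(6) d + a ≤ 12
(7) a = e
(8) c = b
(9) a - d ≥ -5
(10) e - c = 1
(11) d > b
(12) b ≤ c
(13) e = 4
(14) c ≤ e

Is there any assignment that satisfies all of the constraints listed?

Constraint 4 fixes c = 3 and constraint 13 fixes e = 4. Constraints 5, 7, and 8 give c = b = a = e, so c = e. But 3 ≠ 4 — contradiction.

Unsatisfiable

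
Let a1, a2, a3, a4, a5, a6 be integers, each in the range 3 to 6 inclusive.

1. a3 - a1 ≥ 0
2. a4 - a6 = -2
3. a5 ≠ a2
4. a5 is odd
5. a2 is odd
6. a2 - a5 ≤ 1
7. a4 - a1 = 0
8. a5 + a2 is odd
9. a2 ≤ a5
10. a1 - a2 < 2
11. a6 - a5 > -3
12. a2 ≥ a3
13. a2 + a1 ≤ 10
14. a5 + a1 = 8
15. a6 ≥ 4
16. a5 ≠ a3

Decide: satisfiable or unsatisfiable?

Unsatisfiable

Constraint 4 makes a5 odd and constraint 5 makes a2 odd, so a5 + a2 must be even. Constraint 8 says a5 + a2 is odd — contradiction.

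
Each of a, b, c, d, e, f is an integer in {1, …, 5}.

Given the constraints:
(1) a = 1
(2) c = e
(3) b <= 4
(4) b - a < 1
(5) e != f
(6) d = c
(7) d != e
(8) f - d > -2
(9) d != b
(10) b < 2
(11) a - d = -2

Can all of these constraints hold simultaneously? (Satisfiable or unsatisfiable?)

From constraints 2 and 6, d = c = e, so d = e. But constraint 7 says d ≠ e. Contradiction.

Unsatisfiable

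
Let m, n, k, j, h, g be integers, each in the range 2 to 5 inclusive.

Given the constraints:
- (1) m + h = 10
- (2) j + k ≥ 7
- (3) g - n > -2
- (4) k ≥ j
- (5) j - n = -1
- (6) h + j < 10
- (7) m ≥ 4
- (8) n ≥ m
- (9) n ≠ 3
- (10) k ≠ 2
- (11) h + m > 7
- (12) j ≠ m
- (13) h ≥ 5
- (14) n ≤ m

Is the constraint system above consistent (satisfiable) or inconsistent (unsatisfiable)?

Try m = 5, n = 5, k = 5, j = 4, h = 5, g = 4.
Check constraint 1: m + h = 10; constraint 2: j + k = 9. The remaining constraints are straightforward to verify.

Satisfiable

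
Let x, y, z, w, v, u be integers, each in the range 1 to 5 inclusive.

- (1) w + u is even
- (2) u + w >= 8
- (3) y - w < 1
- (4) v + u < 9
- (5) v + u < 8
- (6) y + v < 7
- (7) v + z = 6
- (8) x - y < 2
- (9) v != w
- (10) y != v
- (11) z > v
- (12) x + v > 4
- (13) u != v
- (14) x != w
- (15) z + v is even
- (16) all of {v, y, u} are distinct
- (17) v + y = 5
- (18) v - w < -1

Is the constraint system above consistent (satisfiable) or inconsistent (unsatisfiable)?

Satisfiable

Try x = 4, y = 3, z = 4, w = 5, v = 2, u = 5.
Check constraint 2: u + w = 10; constraint 3: y - w = -2; constraint 4: v + u = 7. The remaining constraints are straightforward to verify.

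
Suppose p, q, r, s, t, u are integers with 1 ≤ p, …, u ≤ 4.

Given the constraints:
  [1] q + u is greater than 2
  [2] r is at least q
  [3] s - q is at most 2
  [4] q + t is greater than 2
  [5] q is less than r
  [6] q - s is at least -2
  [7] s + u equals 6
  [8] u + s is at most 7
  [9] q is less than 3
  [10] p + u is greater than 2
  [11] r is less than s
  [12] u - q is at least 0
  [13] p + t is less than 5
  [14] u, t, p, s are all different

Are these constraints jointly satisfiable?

Take p = 3, q = 2, r = 3, s = 4, t = 1, u = 2. Then constraint 1: q + u = 4; constraint 3: s - q = 2, and every other listed constraint is also met.

Satisfiable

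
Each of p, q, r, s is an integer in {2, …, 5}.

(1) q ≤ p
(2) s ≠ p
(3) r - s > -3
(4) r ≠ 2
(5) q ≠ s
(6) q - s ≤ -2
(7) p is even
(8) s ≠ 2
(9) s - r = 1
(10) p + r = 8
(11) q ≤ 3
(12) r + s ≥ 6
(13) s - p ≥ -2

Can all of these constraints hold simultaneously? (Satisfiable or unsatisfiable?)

Satisfiable

Try p = 4, q = 3, r = 4, s = 5.
Check constraint 3: r - s = -1; constraint 6: q - s = -2. The remaining constraints are straightforward to verify.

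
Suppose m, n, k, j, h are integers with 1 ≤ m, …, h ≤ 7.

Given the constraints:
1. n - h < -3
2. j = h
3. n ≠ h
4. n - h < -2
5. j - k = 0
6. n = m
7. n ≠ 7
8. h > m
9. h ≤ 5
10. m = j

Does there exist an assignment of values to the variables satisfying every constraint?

From constraints 2, 6, and 10, n = m = j = h, so n = h. But constraint 3 says n ≠ h. Contradiction.

Unsatisfiable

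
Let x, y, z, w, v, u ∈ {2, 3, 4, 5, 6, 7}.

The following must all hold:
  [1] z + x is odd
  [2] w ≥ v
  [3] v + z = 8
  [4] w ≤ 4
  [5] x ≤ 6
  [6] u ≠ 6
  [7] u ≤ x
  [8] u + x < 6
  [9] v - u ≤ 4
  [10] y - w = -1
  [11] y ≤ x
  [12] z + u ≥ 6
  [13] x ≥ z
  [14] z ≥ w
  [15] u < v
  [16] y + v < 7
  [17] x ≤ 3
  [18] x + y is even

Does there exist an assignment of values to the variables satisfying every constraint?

From constraints 2 and 4: v ≤ w ≤ 4. From constraints 13 and 17: z ≤ x ≤ 3. Hence v + z ≤ 7. But constraint 3 requires v + z = 8, and 8 > 7. Contradiction.

Unsatisfiable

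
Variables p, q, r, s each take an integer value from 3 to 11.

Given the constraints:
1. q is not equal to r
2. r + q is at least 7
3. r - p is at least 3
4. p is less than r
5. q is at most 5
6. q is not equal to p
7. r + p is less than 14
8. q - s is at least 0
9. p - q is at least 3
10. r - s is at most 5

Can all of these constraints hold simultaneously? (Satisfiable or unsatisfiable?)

Unsatisfiable

Constraints 3, 8, 9, and 10 give q − s ≥ 0, s − r ≥ -5, r − p ≥ 3, p − q ≥ 3.
Adding all 4 inequalities: the left sides telescope to 0, and the right sides sum to 0 + (-5) + 3 + 3 = 1. So 0 ≥ 1, which is false.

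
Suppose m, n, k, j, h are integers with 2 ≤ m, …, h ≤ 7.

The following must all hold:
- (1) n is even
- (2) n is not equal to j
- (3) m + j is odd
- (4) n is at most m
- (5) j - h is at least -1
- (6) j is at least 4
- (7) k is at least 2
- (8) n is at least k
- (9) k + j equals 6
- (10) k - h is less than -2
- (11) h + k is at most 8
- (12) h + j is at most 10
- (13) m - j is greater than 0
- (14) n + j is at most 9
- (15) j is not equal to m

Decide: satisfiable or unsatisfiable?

One satisfying assignment is m = 7, n = 2, k = 2, j = 4, h = 5.
For the less obvious constraints — constraint 5: j - h = -1; constraint 9: k + j = 6 — and the others hold by inspection.

Satisfiable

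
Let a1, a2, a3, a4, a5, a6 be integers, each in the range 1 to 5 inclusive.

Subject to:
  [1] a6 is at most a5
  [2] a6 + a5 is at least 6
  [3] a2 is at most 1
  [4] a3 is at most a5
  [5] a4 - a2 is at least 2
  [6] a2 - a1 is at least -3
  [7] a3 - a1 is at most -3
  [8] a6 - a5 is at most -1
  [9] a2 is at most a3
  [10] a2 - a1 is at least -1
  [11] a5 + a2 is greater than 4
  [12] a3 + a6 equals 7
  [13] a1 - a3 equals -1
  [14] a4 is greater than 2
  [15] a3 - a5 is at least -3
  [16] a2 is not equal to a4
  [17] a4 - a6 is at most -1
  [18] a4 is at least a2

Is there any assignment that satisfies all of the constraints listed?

Unsatisfiable

Constraints 5, 6, 7, 8, 15, and 17 give a2 − a1 ≥ -3, a1 − a3 ≥ 3, a3 − a5 ≥ -3, a5 − a6 ≥ 1, a6 − a4 ≥ 1, a4 − a2 ≥ 2.
Adding all 6 inequalities: the left sides telescope to 0, and the right sides sum to (-3) + 3 + (-3) + 1 + 1 + 2 = 1. So 0 ≥ 1, which is false.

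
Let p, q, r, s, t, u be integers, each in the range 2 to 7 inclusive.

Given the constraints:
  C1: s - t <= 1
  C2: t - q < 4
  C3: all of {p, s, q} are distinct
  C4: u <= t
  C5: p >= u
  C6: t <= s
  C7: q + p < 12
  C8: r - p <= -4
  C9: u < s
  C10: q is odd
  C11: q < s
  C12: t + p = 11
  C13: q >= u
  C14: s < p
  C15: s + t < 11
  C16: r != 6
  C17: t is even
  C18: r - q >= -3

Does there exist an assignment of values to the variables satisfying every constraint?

Satisfiable

Try p = 7, q = 3, r = 2, s = 5, t = 4, u = 3.
Check constraint 1: s - t = 1; constraint 2: t - q = 1. The remaining constraints are straightforward to verify.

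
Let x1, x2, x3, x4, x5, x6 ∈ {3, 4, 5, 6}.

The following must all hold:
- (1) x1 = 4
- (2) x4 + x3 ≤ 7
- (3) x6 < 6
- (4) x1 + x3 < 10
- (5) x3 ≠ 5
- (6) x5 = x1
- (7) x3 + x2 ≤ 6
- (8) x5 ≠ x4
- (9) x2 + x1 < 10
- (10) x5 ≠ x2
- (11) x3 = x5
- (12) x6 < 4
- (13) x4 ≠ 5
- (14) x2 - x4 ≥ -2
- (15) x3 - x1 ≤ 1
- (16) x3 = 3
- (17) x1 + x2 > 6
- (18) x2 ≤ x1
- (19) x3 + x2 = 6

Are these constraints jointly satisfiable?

Constraint 16 fixes x3 = 3 and constraint 1 fixes x1 = 4. Constraints 6 and 11 give x3 = x5 = x1, so x3 = x1. But 3 ≠ 4 — contradiction.

Unsatisfiable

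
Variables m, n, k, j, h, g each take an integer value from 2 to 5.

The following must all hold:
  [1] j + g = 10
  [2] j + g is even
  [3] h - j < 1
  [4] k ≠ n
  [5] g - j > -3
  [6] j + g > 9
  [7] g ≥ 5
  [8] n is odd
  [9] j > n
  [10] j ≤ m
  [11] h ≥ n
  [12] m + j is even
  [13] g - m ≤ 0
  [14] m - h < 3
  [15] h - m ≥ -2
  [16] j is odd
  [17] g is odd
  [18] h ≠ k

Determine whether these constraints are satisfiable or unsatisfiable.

Satisfiable

Setting (m, n, k, j, h, g) = (5, 3, 4, 5, 5, 5) satisfies everything: constraint 1: j + g = 10; constraint 3: h - j = 0, and the others follow.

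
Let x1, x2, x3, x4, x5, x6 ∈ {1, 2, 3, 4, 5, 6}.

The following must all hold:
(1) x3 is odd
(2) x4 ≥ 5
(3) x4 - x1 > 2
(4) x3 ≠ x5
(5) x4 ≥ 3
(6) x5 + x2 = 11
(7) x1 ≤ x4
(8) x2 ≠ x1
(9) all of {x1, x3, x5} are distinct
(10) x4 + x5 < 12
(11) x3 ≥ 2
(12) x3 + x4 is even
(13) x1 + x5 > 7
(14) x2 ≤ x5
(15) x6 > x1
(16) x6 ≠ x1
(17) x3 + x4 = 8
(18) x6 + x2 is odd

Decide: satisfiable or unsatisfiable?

Satisfiable

Try x1 = 2, x2 = 5, x3 = 3, x4 = 5, x5 = 6, x6 = 6.
Check constraint 3: x4 - x1 = 3; constraint 6: x5 + x2 = 11; constraint 10: x4 + x5 = 11. The remaining constraints are straightforward to verify.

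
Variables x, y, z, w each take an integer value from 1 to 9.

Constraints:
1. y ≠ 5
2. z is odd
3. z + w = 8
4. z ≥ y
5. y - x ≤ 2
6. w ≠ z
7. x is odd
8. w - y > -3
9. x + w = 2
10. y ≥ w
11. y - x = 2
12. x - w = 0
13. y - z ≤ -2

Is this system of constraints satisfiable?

Satisfiable

One satisfying assignment is x = 1, y = 3, z = 7, w = 1.
For the less obvious constraints — constraint 3: z + w = 8; constraint 5: y - x = 2 — and the others hold by inspection.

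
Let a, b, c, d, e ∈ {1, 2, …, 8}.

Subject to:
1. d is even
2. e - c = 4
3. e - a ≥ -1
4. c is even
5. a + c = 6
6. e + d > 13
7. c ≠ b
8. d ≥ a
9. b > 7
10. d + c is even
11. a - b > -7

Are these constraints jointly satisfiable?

Satisfiable

Setting (a, b, c, d, e) = (4, 8, 2, 8, 6) satisfies everything: constraint 2: e - c = 4; constraint 3: e - a = 2; constraint 5: a + c = 6, and the others follow.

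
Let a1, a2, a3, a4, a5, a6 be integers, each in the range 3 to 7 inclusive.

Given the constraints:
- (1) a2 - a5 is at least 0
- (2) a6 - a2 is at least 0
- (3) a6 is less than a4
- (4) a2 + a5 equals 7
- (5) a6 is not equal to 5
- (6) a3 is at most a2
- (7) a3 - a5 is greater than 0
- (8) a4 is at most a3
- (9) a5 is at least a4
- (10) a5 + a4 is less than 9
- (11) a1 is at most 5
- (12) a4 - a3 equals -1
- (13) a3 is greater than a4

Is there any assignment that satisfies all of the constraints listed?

Constraints 2, 3, 6, 7, and 9 give a6 < a4, a4 ≤ a5, a5 < a3, a3 ≤ a2, a2 ≤ a6. Chaining: a6 < a4 ≤ a5 < a3 ≤ a2 ≤ a6, which forces a6 < a6 — impossible.

Unsatisfiable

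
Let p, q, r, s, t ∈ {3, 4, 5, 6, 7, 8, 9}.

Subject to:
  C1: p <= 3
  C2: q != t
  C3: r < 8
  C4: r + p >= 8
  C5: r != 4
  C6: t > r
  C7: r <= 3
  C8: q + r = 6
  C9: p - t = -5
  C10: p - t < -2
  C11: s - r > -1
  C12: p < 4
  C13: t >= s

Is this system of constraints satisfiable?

From constraint 7: r ≤ 3. From constraint 1: p ≤ 3. Hence r + p ≤ 6. But constraint 4 requires r + p ≥ 8, and 8 > 6. Contradiction.

Unsatisfiable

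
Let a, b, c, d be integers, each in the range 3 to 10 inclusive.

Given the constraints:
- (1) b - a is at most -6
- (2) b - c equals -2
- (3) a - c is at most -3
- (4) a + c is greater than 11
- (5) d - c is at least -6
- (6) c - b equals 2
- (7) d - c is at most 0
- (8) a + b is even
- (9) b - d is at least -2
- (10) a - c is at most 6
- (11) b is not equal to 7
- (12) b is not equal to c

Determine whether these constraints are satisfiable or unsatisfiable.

Constraints 1, 3, 5, and 9 give a − b ≥ 6, b − d ≥ -2, d − c ≥ -6, c − a ≥ 3.
Adding all 4 inequalities: the left sides telescope to 0, and the right sides sum to 6 + (-2) + (-6) + 3 = 1. So 0 ≥ 1, which is false.

Unsatisfiable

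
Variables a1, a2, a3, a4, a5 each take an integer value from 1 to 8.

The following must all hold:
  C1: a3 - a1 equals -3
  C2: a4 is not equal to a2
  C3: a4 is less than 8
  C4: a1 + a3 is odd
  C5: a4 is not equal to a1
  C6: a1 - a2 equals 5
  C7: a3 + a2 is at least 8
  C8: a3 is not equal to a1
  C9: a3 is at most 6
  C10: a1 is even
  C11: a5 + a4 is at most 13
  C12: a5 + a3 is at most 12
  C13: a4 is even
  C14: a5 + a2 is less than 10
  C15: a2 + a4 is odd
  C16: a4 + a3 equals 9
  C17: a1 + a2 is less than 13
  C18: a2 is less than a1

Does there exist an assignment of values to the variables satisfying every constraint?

Take a1 = 8, a2 = 3, a3 = 5, a4 = 4, a5 = 6. Then constraint 1: a3 - a1 = -3; constraint 6: a1 - a2 = 5, and every other listed constraint is also met.

Satisfiable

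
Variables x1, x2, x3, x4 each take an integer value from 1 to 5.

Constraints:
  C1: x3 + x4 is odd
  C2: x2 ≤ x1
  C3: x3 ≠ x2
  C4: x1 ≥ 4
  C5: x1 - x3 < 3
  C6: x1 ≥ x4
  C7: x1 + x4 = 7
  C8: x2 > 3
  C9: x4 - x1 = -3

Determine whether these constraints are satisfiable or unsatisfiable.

Setting (x1, x2, x3, x4) = (5, 5, 3, 2) satisfies everything: constraint 5: x1 - x3 = 2; constraint 7: x1 + x4 = 7; constraint 9: x4 - x1 = -3, and the others follow.

Satisfiable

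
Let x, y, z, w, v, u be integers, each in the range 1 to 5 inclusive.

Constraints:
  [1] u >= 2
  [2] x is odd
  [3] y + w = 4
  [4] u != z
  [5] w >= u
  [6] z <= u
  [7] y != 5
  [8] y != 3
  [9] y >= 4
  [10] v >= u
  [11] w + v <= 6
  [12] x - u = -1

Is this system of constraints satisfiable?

From constraint 9: y ≥ 4. From constraints 1 and 5: w ≥ u ≥ 2. Hence y + w ≥ 6. But constraint 3 requires y + w = 4, and 4 < 6. Contradiction.

Unsatisfiable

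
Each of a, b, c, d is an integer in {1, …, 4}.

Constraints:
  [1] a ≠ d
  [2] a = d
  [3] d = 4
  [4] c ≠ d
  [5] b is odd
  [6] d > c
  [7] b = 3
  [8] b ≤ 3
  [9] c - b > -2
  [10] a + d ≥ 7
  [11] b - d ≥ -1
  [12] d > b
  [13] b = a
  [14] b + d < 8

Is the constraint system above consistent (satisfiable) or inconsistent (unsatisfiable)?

Unsatisfiable

Constraint 7 fixes b = 3 and constraint 3 fixes d = 4. Constraints 2 and 13 give b = a = d, so b = d. But 3 ≠ 4 — contradiction.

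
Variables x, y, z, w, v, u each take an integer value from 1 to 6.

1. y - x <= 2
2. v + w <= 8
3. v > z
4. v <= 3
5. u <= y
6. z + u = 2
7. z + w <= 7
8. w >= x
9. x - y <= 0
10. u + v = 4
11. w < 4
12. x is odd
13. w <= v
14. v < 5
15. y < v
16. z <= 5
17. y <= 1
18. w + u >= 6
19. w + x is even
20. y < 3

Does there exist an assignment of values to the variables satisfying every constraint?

Unsatisfiable

From constraints 4 and 13: w ≤ v ≤ 3. From constraints 5 and 17: u ≤ y ≤ 1. Hence w + u ≤ 4. But constraint 18 requires w + u ≥ 6, and 6 > 4. Contradiction.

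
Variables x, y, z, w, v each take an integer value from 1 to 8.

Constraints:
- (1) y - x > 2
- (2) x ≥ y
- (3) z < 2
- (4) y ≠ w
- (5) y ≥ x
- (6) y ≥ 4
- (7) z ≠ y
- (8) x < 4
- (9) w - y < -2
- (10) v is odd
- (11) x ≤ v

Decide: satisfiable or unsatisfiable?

Unsatisfiable

From constraints 2 and 6: x ≥ y and y ≥ 4, so x ≥ 4. From constraint 8: x ≤ 3. But 3 < 4, so no value of x works.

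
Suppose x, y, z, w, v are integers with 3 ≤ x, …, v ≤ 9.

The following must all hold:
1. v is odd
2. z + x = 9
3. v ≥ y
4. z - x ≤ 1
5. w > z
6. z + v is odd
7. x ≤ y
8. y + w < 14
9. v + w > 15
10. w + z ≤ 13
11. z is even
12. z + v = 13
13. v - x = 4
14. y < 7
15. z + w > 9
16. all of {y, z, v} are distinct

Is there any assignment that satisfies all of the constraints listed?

Satisfiable

One satisfying assignment is x = 5, y = 5, z = 4, w = 7, v = 9.
For the less obvious constraints — constraint 2: z + x = 9; constraint 4: z - x = -1; constraint 8: y + w = 12 — and the others hold by inspection.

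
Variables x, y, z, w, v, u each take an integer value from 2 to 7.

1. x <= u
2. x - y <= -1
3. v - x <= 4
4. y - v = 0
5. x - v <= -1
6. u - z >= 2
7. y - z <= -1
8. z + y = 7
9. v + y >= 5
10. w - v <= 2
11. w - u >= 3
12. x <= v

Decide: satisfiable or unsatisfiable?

Unsatisfiable

Constraints 2, 3, 6, 7, 10, and 11 give u − z ≥ 2, z − y ≥ 1, y − x ≥ 1, x − v ≥ -4, v − w ≥ -2, w − u ≥ 3.
Adding all 6 inequalities: the left sides telescope to 0, and the right sides sum to 2 + 1 + 1 + (-4) + (-2) + 3 = 1. So 0 ≥ 1, which is false.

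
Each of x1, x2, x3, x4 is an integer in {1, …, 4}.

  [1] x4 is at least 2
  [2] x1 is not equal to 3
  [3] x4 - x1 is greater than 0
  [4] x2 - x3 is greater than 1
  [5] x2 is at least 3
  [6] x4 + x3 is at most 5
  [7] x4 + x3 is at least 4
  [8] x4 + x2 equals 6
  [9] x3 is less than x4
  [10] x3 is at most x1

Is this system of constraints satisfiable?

Satisfiable

Try x1 = 1, x2 = 3, x3 = 1, x4 = 3.
Check constraint 3: x4 - x1 = 2; constraint 4: x2 - x3 = 2. The remaining constraints are straightforward to verify.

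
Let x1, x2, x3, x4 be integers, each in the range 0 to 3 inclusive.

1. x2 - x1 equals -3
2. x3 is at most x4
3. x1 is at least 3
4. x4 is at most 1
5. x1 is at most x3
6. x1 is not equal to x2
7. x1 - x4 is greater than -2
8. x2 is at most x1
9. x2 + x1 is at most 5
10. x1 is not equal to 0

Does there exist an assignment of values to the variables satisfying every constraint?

Unsatisfiable

From constraints 3 and 5: x3 ≥ x1 and x1 ≥ 3, so x3 ≥ 3. From constraints 2 and 4: x3 ≤ x4 and x4 ≤ 1, so x3 ≤ 1. But 1 < 3, so no value of x3 works.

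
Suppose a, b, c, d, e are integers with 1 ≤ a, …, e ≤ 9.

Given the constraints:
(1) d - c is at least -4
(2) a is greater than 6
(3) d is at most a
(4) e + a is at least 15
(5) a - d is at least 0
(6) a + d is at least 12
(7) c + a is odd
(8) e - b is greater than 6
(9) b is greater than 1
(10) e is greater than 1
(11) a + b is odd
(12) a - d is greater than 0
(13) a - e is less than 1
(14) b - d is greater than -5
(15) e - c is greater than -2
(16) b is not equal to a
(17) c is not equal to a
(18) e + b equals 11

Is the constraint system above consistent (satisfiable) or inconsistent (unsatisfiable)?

Take a = 9, b = 2, c = 8, d = 6, e = 9. Then constraint 1: d - c = -2; constraint 4: e + a = 18; constraint 5: a - d = 3, and every other listed constraint is also met.

Satisfiable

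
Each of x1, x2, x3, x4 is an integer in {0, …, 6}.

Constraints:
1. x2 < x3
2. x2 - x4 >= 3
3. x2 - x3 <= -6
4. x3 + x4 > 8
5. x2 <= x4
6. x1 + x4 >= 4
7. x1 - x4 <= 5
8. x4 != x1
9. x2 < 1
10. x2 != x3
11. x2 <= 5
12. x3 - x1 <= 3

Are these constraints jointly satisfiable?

Unsatisfiable

Constraints 2, 3, 7, and 12 give x2 − x4 ≥ 3, x4 − x1 ≥ -5, x1 − x3 ≥ -3, x3 − x2 ≥ 6.
Adding all 4 inequalities: the left sides telescope to 0, and the right sides sum to 3 + (-5) + (-3) + 6 = 1. So 0 ≥ 1, which is false.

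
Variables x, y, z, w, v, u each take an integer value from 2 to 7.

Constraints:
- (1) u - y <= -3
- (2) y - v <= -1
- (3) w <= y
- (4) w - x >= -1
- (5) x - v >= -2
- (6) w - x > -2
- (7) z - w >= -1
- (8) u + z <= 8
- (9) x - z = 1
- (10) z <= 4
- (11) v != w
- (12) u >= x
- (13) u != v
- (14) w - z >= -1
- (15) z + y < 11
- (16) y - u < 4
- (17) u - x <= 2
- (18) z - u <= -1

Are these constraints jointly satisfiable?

Unsatisfiable

Constraints 1, 2, 4, 5, 7, and 18 give v − y ≥ 1, y − u ≥ 3, u − z ≥ 1, z − w ≥ -1, w − x ≥ -1, x − v ≥ -2.
Adding all 6 inequalities: the left sides telescope to 0, and the right sides sum to 1 + 3 + 1 + (-1) + (-1) + (-2) = 1. So 0 ≥ 1, which is false.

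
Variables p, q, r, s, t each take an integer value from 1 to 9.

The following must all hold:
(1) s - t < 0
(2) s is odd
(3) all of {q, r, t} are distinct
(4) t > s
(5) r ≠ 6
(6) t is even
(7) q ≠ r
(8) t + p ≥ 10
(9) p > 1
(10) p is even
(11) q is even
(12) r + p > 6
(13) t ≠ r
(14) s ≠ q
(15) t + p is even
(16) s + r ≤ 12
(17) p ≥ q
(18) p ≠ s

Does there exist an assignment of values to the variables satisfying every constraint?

Satisfiable

Setting (p, q, r, s, t) = (4, 2, 5, 7, 8) satisfies everything: constraint 1: s - t = -1; constraint 8: t + p = 12; constraint 12: r + p = 9, and the others follow.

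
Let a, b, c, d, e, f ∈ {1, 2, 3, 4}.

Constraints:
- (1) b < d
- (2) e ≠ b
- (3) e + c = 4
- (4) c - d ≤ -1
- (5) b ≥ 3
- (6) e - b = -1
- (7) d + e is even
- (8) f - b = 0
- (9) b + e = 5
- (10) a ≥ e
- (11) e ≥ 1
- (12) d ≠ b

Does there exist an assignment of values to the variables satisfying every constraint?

The assignment a = 4, b = 3, c = 2, d = 4, e = 2, f = 3 works:
  constraint 3 holds since e + c = 4.
  constraint 4 holds since c - d = -2.
The rest check out directly.

Satisfiable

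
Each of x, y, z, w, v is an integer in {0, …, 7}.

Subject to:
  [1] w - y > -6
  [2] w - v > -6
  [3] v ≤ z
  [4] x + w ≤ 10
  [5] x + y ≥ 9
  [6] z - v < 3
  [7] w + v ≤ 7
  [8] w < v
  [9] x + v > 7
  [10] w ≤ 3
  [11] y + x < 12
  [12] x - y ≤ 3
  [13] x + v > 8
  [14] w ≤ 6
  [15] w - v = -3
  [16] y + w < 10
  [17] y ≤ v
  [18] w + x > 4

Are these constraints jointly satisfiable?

Take x = 5, y = 5, z = 6, w = 2, v = 5. Then constraint 1: w - y = -3; constraint 2: w - v = -3, and every other listed constraint is also met.

Satisfiable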